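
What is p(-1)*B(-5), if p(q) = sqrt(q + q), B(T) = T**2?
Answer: 25*I*sqrt(2) ≈ 35.355*I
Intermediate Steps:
p(q) = sqrt(2)*sqrt(q) (p(q) = sqrt(2*q) = sqrt(2)*sqrt(q))
p(-1)*B(-5) = (sqrt(2)*sqrt(-1))*(-5)**2 = (sqrt(2)*I)*25 = (I*sqrt(2))*25 = 25*I*sqrt(2)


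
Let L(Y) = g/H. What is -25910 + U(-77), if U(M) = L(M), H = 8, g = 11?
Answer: -207269/8 ≈ -25909.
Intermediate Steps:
L(Y) = 11/8
U(M) = 11/8
-25910 + U(-77) = -25910 + 11/8 = -207269/8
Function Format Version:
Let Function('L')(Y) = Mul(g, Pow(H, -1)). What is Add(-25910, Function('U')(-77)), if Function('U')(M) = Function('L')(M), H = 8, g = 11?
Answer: Rational(-207269, 8) ≈ -25909.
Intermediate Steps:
Function('L')(Y) = Rational(11, 8) (Function('L')(Y) = Mul(11, Pow(8, -1)) = Mul(11, Rational(1, 8)) = Rational(11, 8))
Function('U')(M) = Rational(11, 8)
Add(-25910, Function('U')(-77)) = Add(-25910, Rational(11, 8)) = Rational(-207269, 8)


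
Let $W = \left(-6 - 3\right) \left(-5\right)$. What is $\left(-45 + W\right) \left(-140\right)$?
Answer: $0$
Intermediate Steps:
$W = 45$ ($W = \left(-9\right) \left(-5\right) = 45$)
$\left(-45 + W\right) \left(-140\right) = \left(-45 + 45\right) \left(-140\right) = 0 \left(-140\right) = 0$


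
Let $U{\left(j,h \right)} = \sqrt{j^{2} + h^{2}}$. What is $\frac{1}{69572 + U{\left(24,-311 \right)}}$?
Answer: $\frac{69572}{4840165887} - \frac{\sqrt{97297}}{4840165887} \approx 1.4309 \cdot 10^{-5}$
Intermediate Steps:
$U{\left(j,h \right)} = \sqrt{h^{2} + j^{2}}$
$\frac{1}{69572 + U{\left(24,-311 \right)}} = \frac{1}{69572 + \sqrt{\left(-311\right)^{2} + 24^{2}}} = \frac{1}{69572 + \sqrt{96721 + 576}} = \frac{1}{69572 + \sqrt{97297}}$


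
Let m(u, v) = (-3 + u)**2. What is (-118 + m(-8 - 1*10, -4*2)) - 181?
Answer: 142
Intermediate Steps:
(-118 + m(-8 - 1*10, -4*2)) - 181 = (-118 + (-3 + (-8 - 1*10))**2) - 181 = (-118 + (-3 + (-8 - 10))**2) - 181 = (-118 + (-3 - 18)**2) - 181 = (-118 + (-21)**2) - 181 = (-118 + 441) - 181 = 323 - 181 = 142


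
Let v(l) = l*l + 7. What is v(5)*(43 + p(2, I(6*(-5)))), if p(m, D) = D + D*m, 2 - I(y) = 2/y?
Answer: 7872/5 ≈ 1574.4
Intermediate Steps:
I(y) = 2 - 2/y
v(l) = 7 + l**2 (v(l) = l**2 + 7 = 7 + l**2)
v(5)*(43 + p(2, I(6*(-5)))) = (7 + 5**2)*(43 + (2 - 2/(6*(-5)))*(1 + 2)) = (7 + 25)*(43 + (2 - 2/(-30))*3) = 32*(43 + (2 - 2*(-1/30))*3) = 32*(43 + (2 + 1/15)*3) = 32*(43 + (31/15)*3) = 32*(43 + 31/5) = 32*(246/5) = 7872/5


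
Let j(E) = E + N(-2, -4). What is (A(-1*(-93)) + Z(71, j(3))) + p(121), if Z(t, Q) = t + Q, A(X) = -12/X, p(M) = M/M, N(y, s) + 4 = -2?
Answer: 2135/31 ≈ 68.871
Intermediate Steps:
N(y, s) = -6 (N(y, s) = -4 - 2 = -6)
p(M) = 1
j(E) = -6 + E (j(E) = E - 6 = -6 + E)
Z(t, Q) = Q + t
(A(-1*(-93)) + Z(71, j(3))) + p(121) = (-12/((-1*(-93))) + ((-6 + 3) + 71)) + 1 = (-12/93 + (-3 + 71)) + 1 = (-12*1/93 + 68) + 1 = (-4/31 + 68) + 1 = 2104/31 + 1 = 2135/31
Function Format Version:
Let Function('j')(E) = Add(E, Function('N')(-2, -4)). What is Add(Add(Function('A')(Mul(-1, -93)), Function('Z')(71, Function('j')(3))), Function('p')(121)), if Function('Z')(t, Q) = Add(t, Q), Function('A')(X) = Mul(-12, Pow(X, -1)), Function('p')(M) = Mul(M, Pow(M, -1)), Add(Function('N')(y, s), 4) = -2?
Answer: Rational(2135, 31) ≈ 68.871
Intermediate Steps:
Function('N')(y, s) = -6 (Function('N')(y, s) = Add(-4, -2) = -6)
Function('p')(M) = 1
Function('j')(E) = Add(-6, E) (Function('j')(E) = Add(E, -6) = Add(-6, E))
Function('Z')(t, Q) = Add(Q, t)
Add(Add(Function('A')(Mul(-1, -93)), Function('Z')(71, Function('j')(3))), Function('p')(121)) = Add(Add(Mul(-12, Pow(Mul(-1, -93), -1)), Add(Add(-6, 3), 71)), 1) = Add(Add(Mul(-12, Pow(93, -1)), Add(-3, 71)), 1) = Add(Add(Mul(-12, Rational(1, 93)), 68), 1) = Add(Add(Rational(-4, 31), 68), 1) = Add(Rational(2104, 31), 1) = Rational(2135, 31)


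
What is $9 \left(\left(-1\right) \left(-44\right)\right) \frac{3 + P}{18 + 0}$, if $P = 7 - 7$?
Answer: $66$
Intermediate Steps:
$P = 0$
$9 \left(\left(-1\right) \left(-44\right)\right) \frac{3 + P}{18 + 0} = 9 \left(\left(-1\right) \left(-44\right)\right) \frac{3 + 0}{18 + 0} = 9 \cdot 44 \cdot \frac{3}{18} = 396 \cdot 3 \cdot \frac{1}{18} = 396 \cdot \frac{1}{6} = 66$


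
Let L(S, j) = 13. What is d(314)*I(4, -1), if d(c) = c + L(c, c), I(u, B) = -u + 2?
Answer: -654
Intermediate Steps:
I(u, B) = 2 - u
d(c) = 13 + c (d(c) = c + 13 = 13 + c)
d(314)*I(4, -1) = (13 + 314)*(2 - 1*4) = 327*(2 - 4) = 327*(-2) = -654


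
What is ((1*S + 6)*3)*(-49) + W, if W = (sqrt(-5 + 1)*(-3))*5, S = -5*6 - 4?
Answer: 4116 - 30*I ≈ 4116.0 - 30.0*I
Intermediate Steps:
S = -34 (S = -30 - 4 = -34)
W = -30*I (W = (sqrt(-4)*(-3))*5 = ((2*I)*(-3))*5 = -6*I*5 = -30*I ≈ -30.0*I)
((1*S + 6)*3)*(-49) + W = ((1*(-34) + 6)*3)*(-49) - 30*I = ((-34 + 6)*3)*(-49) - 30*I = -28*3*(-49) - 30*I = -84*(-49) - 30*I = 4116 - 30*I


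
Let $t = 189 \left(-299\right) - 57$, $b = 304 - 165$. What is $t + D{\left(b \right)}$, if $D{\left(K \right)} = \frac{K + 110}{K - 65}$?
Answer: $- \frac{4185783}{74} \approx -56565.0$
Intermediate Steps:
$b = 139$
$D{\left(K \right)} = \frac{110 + K}{-65 + K}$
$t = -56568$ ($t = -56511 - 57 = -56568$)
$t + D{\left(b \right)} = -56568 + \frac{110 + 139}{-65 + 139} = -56568 + \frac{1}{74} \cdot 249 = -56568 + \frac{249}{74} = - \frac{4185783}{74}$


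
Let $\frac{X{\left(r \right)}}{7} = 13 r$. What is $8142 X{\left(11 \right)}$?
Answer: $8150142$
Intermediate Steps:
$X{\left(r \right)} = 91 r$ ($X{\left(r \right)} = 7 \cdot 13 r = 91 r$)
$8142 X{\left(11 \right)} = 8142 \cdot 91 \cdot 11 = 8142 \cdot 1001 = 8150142$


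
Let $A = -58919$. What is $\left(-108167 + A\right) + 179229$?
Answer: $12143$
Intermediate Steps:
$\left(-108167 + A\right) + 179229 = \left(-108167 - 58919\right) + 179229 = -167086 + 179229 = 12143$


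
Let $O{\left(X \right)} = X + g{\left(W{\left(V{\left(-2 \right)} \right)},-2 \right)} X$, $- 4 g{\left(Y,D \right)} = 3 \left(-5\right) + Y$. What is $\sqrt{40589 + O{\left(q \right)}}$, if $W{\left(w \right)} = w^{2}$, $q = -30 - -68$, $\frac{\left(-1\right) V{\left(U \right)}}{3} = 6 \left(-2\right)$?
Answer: $\frac{\sqrt{113830}}{2} \approx 168.69$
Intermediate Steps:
$V{\left(U \right)} = 36$ ($V{\left(U \right)} = - 3 \cdot 6 \left(-2\right) = \left(-3\right) \left(-12\right) = 36$)
$q = 38$ ($q = -30 + 68 = 38$)
$g{\left(Y,D \right)} = \frac{15}{4} - \frac{Y}{4}$ ($g{\left(Y,D \right)} = - \frac{3 \left(-5\right) + Y}{4} = - \frac{-15 + Y}{4} = \frac{15}{4} - \frac{Y}{4}$)
$O{\left(X \right)} = - \frac{1277 X}{4}$ ($O{\left(X \right)} = X + \left(\frac{15}{4} - \frac{36^{2}}{4}\right) X = X + \left(\frac{15}{4} - 324\right) X = X - \frac{1281 X}{4} = - \frac{1277 X}{4}$)
$\sqrt{40589 + O{\left(q \right)}} = \sqrt{40589 - \frac{24263}{2}} = \sqrt{\frac{56915}{2}} = \frac{\sqrt{113830}}{2}$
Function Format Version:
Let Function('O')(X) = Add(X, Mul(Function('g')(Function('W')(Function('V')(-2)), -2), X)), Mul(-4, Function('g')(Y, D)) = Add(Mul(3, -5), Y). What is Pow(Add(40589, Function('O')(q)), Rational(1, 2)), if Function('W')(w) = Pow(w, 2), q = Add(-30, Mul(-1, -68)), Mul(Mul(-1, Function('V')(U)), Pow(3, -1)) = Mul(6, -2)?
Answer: Mul(Rational(1, 2), Pow(113830, Rational(1, 2))) ≈ 168.69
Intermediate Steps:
Function('V')(U) = 36 (Function('V')(U) = Mul(-3, Mul(6, -2)) = Mul(-3, -12) = 36)
q = 38 (q = Add(-30, 68) = 38)
Function('g')(Y, D) = Add(Rational(15, 4), Mul(Rational(-1, 4), Y)) (Function('g')(Y, D) = Mul(Rational(-1, 4), Add(Mul(3, -5), Y)) = Mul(Rational(-1, 4), Add(-15, Y)) = Add(Rational(15, 4), Mul(Rational(-1, 4), Y)))
Function('O')(X) = Mul(Rational(-1277, 4), X) (Function('O')(X) = Add(X, Mul(Add(Rational(15, 4), Mul(Rational(-1, 4), Pow(36, 2))), X)) = Add(X, Mul(Add(Rational(15, 4), Mul(Rational(-1, 4), 1296)), X)) = Add(X, Mul(Add(Rational(15, 4), -324), X)) = Add(X, Mul(Rational(-1281, 4), X)) = Mul(Rational(-1277, 4), X))
Pow(Add(40589, Function('O')(q)), Rational(1, 2)) = Pow(Add(40589, Mul(Rational(-1277, 4), 38)), Rational(1, 2)) = Pow(Add(40589, Rational(-24263, 2)), Rational(1, 2)) = Pow(Rational(56915, 2), Rational(1, 2)) = Mul(Rational(1, 2), Pow(113830, Rational(1, 2)))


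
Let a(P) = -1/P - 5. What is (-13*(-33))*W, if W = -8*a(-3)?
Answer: 16016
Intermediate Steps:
a(P) = -5 - 1/P
W = 112/3 (W = -8*(-5 - 1/(-3)) = -8*(-5 - 1*(-⅓)) = -8*(-5 + ⅓) = -8*(-14/3) = 112/3 ≈ 37.333)
(-13*(-33))*W = -13*(-33)*(112/3) = 429*(112/3) = 16016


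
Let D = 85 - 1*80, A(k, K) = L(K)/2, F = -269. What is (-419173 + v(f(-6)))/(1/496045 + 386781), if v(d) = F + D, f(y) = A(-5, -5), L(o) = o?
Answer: -208059626665/191860781146 ≈ -1.0844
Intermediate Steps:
A(k, K) = K/2
f(y) = -5/2 (f(y) = (1/2)*(-5) = -5/2)
D = 5 (D = 85 - 80 = 5)
v(d) = -264 (v(d) = -269 + 5 = -264)
(-419173 + v(f(-6)))/(1/496045 + 386781) = (-419173 - 264)/(1/496045 + 386781) = -419437/(1/496045 + 386781) = -419437/191860781146/496045 = -419437*496045/191860781146 = -208059626665/191860781146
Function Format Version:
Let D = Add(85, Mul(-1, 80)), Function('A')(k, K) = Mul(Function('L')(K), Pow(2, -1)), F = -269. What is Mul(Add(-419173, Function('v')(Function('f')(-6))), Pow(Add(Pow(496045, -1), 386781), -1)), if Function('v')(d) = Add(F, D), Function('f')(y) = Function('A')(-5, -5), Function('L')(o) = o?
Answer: Rational(-208059626665, 191860781146) ≈ -1.0844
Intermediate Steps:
Function('A')(k, K) = Mul(Rational(1, 2), K) (Function('A')(k, K) = Mul(K, Pow(2, -1)) = Mul(K, Rational(1, 2)) = Mul(Rational(1, 2), K))
Function('f')(y) = Rational(-5, 2) (Function('f')(y) = Mul(Rational(1, 2), -5) = Rational(-5, 2))
D = 5 (D = Add(85, -80) = 5)
Function('v')(d) = -264 (Function('v')(d) = Add(-269, 5) = -264)
Mul(Add(-419173, Function('v')(Function('f')(-6))), Pow(Add(Pow(496045, -1), 386781), -1)) = Mul(Add(-419173, -264), Pow(Add(Pow(496045, -1), 386781), -1)) = Mul(-419437, Pow(Add(Rational(1, 496045), 386781), -1)) = Mul(-419437, Pow(Rational(191860781146, 496045), -1)) = Mul(-419437, Rational(496045, 191860781146)) = Rational(-208059626665, 191860781146)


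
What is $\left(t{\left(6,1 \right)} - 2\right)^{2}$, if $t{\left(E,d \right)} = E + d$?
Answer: $25$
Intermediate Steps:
$\left(t{\left(6,1 \right)} - 2\right)^{2} = \left(\left(6 + 1\right) - 2\right)^{2} = \left(7 - 2\right)^{2} = 5^{2} = 25$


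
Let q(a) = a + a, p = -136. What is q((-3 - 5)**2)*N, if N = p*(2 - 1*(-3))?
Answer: -87040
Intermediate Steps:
q(a) = 2*a
N = -680 (N = -136*(2 - 1*(-3)) = -136*(2 + 3) = -136*5 = -680)
q((-3 - 5)**2)*N = (2*(-3 - 5)**2)*(-680) = (2*(-8)**2)*(-680) = (2*64)*(-680) = 128*(-680) = -87040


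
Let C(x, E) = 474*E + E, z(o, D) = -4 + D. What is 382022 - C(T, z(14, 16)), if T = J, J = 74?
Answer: 376322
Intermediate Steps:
T = 74
C(x, E) = 475*E
382022 - C(T, z(14, 16)) = 382022 - 475*(-4 + 16) = 382022 - 475*12 = 382022 - 1*5700 = 382022 - 5700 = 376322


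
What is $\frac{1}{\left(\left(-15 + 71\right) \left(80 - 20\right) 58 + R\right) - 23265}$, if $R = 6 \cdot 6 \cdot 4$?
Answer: $\frac{1}{171759} \approx 5.8221 \cdot 10^{-6}$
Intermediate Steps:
$R = 144$ ($R = 36 \cdot 4 = 144$)
$\frac{1}{\left(\left(-15 + 71\right) \left(80 - 20\right) 58 + R\right) - 23265} = \frac{1}{\left(\left(-15 + 71\right) \left(80 - 20\right) 58 + 144\right) - 23265} = \frac{1}{\left(56 \cdot 60 \cdot 58 + 144\right) - 23265} = \frac{1}{\left(3360 \cdot 58 + 144\right) - 23265} = \frac{1}{\left(194880 + 144\right) - 23265} = \frac{1}{195024 - 23265} = \frac{1}{171759}$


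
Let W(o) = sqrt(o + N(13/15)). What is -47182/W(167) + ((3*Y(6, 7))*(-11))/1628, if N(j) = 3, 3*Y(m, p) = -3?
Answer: 3/148 - 23591*sqrt(170)/85 ≈ -3618.7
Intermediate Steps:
Y(m, p) = -1 (Y(m, p) = (1/3)*(-3) = -1)
W(o) = sqrt(3 + o) (W(o) = sqrt(o + 3) = sqrt(3 + o))
-47182/W(167) + ((3*Y(6, 7))*(-11))/1628 = -47182/sqrt(3 + 167) + ((3*(-1))*(-11))/1628 = -47182*sqrt(170)/170 - 3*(-11)*(1/1628) = -23591*sqrt(170)/85 + 33*(1/1628) = -23591*sqrt(170)/85 + 3/148 = 3/148 - 23591*sqrt(170)/85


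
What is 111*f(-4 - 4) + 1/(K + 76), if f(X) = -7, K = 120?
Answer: -152291/196 ≈ -777.00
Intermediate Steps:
111*f(-4 - 4) + 1/(K + 76) = 111*(-7) + 1/(120 + 76) = -777 + 1/196 = -152291/196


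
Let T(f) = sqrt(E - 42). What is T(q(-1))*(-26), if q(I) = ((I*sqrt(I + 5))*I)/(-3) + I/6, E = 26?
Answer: -104*I ≈ -104.0*I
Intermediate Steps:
q(I) = I/6 - I**2*sqrt(5 + I)/3 (q(I) = ((I*sqrt(5 + I))*I)*(-1/3) + I*(1/6) = (I**2*sqrt(5 + I))*(-1/3) + I/6 = -I**2*sqrt(5 + I)/3 + I/6 = I/6 - I**2*sqrt(5 + I)/3)
T(f) = 4*I (T(f) = sqrt(26 - 42) = sqrt(-16) = 4*I)
T(q(-1))*(-26) = (4*I)*(-26) = -104*I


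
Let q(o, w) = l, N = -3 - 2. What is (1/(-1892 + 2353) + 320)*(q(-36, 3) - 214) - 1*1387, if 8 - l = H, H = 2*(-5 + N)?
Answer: -28078313/461 ≈ -60907.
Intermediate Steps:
N = -5
H = -20 (H = 2*(-5 - 5) = 2*(-10) = -20)
l = 28 (l = 8 - 1*(-20) = 8 + 20 = 28)
q(o, w) = 28
(1/(-1892 + 2353) + 320)*(q(-36, 3) - 214) - 1*1387 = (1/(-1892 + 2353) + 320)*(28 - 214) - 1*1387 = (1/461 + 320)*(-186) - 1387 = (147521/461)*(-186) - 1387 = -27438906/461 - 1387 = -28078313/461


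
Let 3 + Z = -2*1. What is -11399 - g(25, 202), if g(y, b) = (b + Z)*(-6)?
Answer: -10217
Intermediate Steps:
Z = -5 (Z = -3 - 2*1 = -3 - 2 = -5)
g(y, b) = 30 - 6*b (g(y, b) = (b - 5)*(-6) = (-5 + b)*(-6) = 30 - 6*b)
-11399 - g(25, 202) = -11399 - (30 - 6*202) = -11399 - (30 - 1212) = -11399 - 1*(-1182) = -11399 + 1182 = -10217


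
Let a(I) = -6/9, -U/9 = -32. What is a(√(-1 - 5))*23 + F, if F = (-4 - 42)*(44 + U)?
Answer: -45862/3 ≈ -15287.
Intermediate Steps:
U = 288 (U = -9*(-32) = 288)
a(I) = -⅔ (a(I) = -6*⅑ = -⅔)
F = -15272 (F = (-4 - 42)*(44 + 288) = -46*332 = -15272)
a(√(-1 - 5))*23 + F = -⅔*23 - 15272 = -46/3 - 15272 = -45862/3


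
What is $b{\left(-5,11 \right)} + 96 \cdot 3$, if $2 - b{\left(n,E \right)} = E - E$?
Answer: $290$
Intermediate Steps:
$b{\left(n,E \right)} = 2$ ($b{\left(n,E \right)} = 2 - \left(E - E\right) = 2 - 0 = 2 + 0 = 2$)
$b{\left(-5,11 \right)} + 96 \cdot 3 = 2 + 96 \cdot 3 = 2 + 288 = 290$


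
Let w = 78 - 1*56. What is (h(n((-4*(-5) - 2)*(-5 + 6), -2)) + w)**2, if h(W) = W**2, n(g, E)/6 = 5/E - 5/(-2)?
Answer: 484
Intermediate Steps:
n(g, E) = 15 + 30/E (n(g, E) = 6*(5/E - 5/(-2)) = 6*(5/E - 5*(-1/2)) = 6*(5/E + 5/2) = 6*(5/2 + 5/E) = 15 + 30/E)
w = 22 (w = 78 - 56 = 22)
(h(n((-4*(-5) - 2)*(-5 + 6), -2)) + w)**2 = ((15 + 30/(-2))**2 + 22)**2 = ((15 + 30*(-1/2))**2 + 22)**2 = ((15 - 15)**2 + 22)**2 = (0**2 + 22)**2 = (0 + 22)**2 = 22**2 = 484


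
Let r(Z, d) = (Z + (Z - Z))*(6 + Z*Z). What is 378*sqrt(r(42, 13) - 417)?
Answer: 378*sqrt(73923) ≈ 1.0277e+5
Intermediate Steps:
r(Z, d) = Z*(6 + Z**2) (r(Z, d) = (Z + 0)*(6 + Z**2) = Z*(6 + Z**2))
378*sqrt(r(42, 13) - 417) = 378*sqrt(42*(6 + 42**2) - 417) = 378*sqrt(42*(6 + 1764) - 417) = 378*sqrt(42*1770 - 417) = 378*sqrt(74340 - 417) = 378*sqrt(73923)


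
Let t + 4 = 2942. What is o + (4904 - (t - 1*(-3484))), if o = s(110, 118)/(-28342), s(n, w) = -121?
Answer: -43023035/28342 ≈ -1518.0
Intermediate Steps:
t = 2938 (t = -4 + 2942 = 2938)
o = 121/28342 (o = -121/(-28342) = -121*(-1/28342) = 121/28342 ≈ 0.0042693)
o + (4904 - (t - 1*(-3484))) = 121/28342 + (4904 - (2938 - 1*(-3484))) = 121/28342 + (4904 - (2938 + 3484)) = 121/28342 + (4904 - 1*6422) = 121/28342 + (4904 - 6422) = 121/28342 - 1518 = -43023035/28342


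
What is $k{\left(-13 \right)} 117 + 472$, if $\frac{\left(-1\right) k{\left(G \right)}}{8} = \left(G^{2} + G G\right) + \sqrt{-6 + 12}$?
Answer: $-315896 - 936 \sqrt{6} \approx -3.1819 \cdot 10^{5}$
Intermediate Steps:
$k{\left(G \right)} = - 16 G^{2} - 8 \sqrt{6}$ ($k{\left(G \right)} = - 8 \left(\left(G^{2} + G G\right) + \sqrt{-6 + 12}\right) = - 8 \left(\left(G^{2} + G^{2}\right) + \sqrt{6}\right) = - 8 \left(2 G^{2} + \sqrt{6}\right) = - 8 \left(\sqrt{6} + 2 G^{2}\right) = - 16 G^{2} - 8 \sqrt{6}$)
$k{\left(-13 \right)} 117 + 472 = \left(- 16 \left(-13\right)^{2} - 8 \sqrt{6}\right) 117 + 472 = \left(\left(-16\right) 169 - 8 \sqrt{6}\right) 117 + 472 = \left(-2704 - 8 \sqrt{6}\right) 117 + 472 = \left(-316368 - 936 \sqrt{6}\right) + 472 = -315896 - 936 \sqrt{6}$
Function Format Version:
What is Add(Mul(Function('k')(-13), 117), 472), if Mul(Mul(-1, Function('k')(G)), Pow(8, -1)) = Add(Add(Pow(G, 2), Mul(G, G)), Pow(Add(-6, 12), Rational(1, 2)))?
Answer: Add(-315896, Mul(-936, Pow(6, Rational(1, 2)))) ≈ -3.1819e+5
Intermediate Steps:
Function('k')(G) = Add(Mul(-16, Pow(G, 2)), Mul(-8, Pow(6, Rational(1, 2)))) (Function('k')(G) = Mul(-8, Add(Add(Pow(G, 2), Mul(G, G)), Pow(Add(-6, 12), Rational(1, 2)))) = Mul(-8, Add(Add(Pow(G, 2), Pow(G, 2)), Pow(6, Rational(1, 2)))) = Mul(-8, Add(Mul(2, Pow(G, 2)), Pow(6, Rational(1, 2)))) = Mul(-8, Add(Pow(6, Rational(1, 2)), Mul(2, Pow(G, 2)))) = Add(Mul(-16, Pow(G, 2)), Mul(-8, Pow(6, Rational(1, 2)))))
Add(Mul(Function('k')(-13), 117), 472) = Add(Mul(Add(Mul(-16, Pow(-13, 2)), Mul(-8, Pow(6, Rational(1, 2)))), 117), 472) = Add(Mul(Add(Mul(-16, 169), Mul(-8, Pow(6, Rational(1, 2)))), 117), 472) = Add(Mul(Add(-2704, Mul(-8, Pow(6, Rational(1, 2)))), 117), 472) = Add(Add(-316368, Mul(-936, Pow(6, Rational(1, 2)))), 472) = Add(-315896, Mul(-936, Pow(6, Rational(1, 2))))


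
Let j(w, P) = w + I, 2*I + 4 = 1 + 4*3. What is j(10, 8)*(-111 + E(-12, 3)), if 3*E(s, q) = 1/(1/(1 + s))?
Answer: -4988/3 ≈ -1662.7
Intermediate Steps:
I = 9/2 (I = -2 + (1 + 4*3)/2 = -2 + (1 + 12)/2 = -2 + (½)*13 = -2 + 13/2 = 9/2 ≈ 4.5000)
E(s, q) = ⅓ + s/3 (E(s, q) = 1/(3*(1/(1 + s))) = (1 + s)/3 = ⅓ + s/3)
j(w, P) = 9/2 + w (j(w, P) = w + 9/2 = 9/2 + w)
j(10, 8)*(-111 + E(-12, 3)) = (9/2 + 10)*(-111 + (⅓ + (⅓)*(-12))) = 29*(-111 + (⅓ - 4))/2 = 29*(-111 - 11/3)/2 = (29/2)*(-344/3) = -4988/3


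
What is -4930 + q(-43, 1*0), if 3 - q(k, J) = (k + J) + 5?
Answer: -4889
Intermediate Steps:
q(k, J) = -2 - J - k (q(k, J) = 3 - ((k + J) + 5) = 3 - ((J + k) + 5) = 3 - (5 + J + k) = 3 + (-5 - J - k) = -2 - J - k)
-4930 + q(-43, 1*0) = -4930 + (-2 - 0 - 1*(-43)) = -4930 + (-2 - 1*0 + 43) = -4930 + (-2 + 0 + 43) = -4930 + 41 = -4889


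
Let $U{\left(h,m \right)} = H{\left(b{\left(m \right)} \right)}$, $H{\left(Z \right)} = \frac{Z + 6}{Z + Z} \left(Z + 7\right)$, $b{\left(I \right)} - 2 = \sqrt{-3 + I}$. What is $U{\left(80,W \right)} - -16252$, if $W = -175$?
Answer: $\frac{- 64902 i + 32521 \sqrt{178}}{2 \left(\sqrt{178} - 2 i\right)} \approx 16260.0 + 5.1314 i$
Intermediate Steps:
$b{\left(I \right)} = 2 + \sqrt{-3 + I}$
$H{\left(Z \right)} = \frac{\left(6 + Z\right) \left(7 + Z\right)}{2 Z}$ ($H{\left(Z \right)} = \frac{6 + Z}{2 Z} \left(7 + Z\right) = \frac{\left(6 + Z\right) \left(7 + Z\right)}{2 Z}$)
$U{\left(h,m \right)} = \frac{42 + \left(2 + \sqrt{-3 + m}\right) \left(15 + \sqrt{-3 + m}\right)}{2 \left(2 + \sqrt{-3 + m}\right)}$ ($U{\left(h,m \right)} = \frac{42 + \left(2 + \sqrt{-3 + m}\right) \left(13 + \left(2 + \sqrt{-3 + m}\right)\right)}{2 \left(2 + \sqrt{-3 + m}\right)} = \frac{42 + \left(2 + \sqrt{-3 + m}\right) \left(15 + \sqrt{-3 + m}\right)}{2 \left(2 + \sqrt{-3 + m}\right)}$)
$U{\left(80,W \right)} - -16252 = \frac{69 - 175 + 17 \sqrt{-3 - 175}}{2 \left(2 + \sqrt{-3 - 175}\right)} - -16252 = \frac{69 - 175 + 17 \sqrt{-178}}{2 \left(2 + \sqrt{-178}\right)} + 16252 = \frac{69 - 175 + 17 i \sqrt{178}}{2 \left(2 + i \sqrt{178}\right)} + 16252 = \frac{-106 + 17 i \sqrt{178}}{2 \left(2 + i \sqrt{178}\right)} + 16252 = 16252 + \frac{-106 + 17 i \sqrt{178}}{2 \left(2 + i \sqrt{178}\right)}$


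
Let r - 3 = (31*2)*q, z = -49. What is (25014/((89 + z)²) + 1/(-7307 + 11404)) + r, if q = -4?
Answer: -751770021/3277600 ≈ -229.37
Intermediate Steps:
r = -245 (r = 3 + (31*2)*(-4) = 3 + 62*(-4) = 3 - 248 = -245)
(25014/((89 + z)²) + 1/(-7307 + 11404)) + r = (25014/((89 - 49)²) + 1/(-7307 + 11404)) - 245 = (25014/(40²) + 1/4097) - 245 = (25014/1600 + 1/4097) - 245 = (25014*(1/1600) + 1/4097) - 245 = (12507/800 + 1/4097) - 245 = 51241979/3277600 - 245 = -751770021/3277600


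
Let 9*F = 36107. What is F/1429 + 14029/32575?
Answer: 1356612494/418947075 ≈ 3.2381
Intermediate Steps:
F = 36107/9 (F = (⅑)*36107 = 36107/9 ≈ 4011.9)
F/1429 + 14029/32575 = (36107/9)/1429 + 14029/32575 = (36107/9)*(1/1429) + 14029*(1/32575) = 36107/12861 + 14029/32575 = 1356612494/418947075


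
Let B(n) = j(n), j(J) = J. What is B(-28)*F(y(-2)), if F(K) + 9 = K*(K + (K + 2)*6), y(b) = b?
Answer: 140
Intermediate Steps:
B(n) = n
F(K) = -9 + K*(12 + 7*K) (F(K) = -9 + K*(K + (K + 2)*6) = -9 + K*(K + (2 + K)*6) = -9 + K*(K + (12 + 6*K)) = -9 + K*(12 + 7*K))
B(-28)*F(y(-2)) = -28*(-9 + 7*(-2)² + 12*(-2)) = -28*(-9 + 7*4 - 24) = -28*(-9 + 28 - 24) = -28*(-5) = 140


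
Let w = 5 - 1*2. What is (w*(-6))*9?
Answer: -162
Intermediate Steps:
w = 3 (w = 5 - 2 = 3)
(w*(-6))*9 = (3*(-6))*9 = -18*9 = -162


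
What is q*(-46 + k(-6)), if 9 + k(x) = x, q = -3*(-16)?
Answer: -2928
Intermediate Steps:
q = 48
k(x) = -9 + x
q*(-46 + k(-6)) = 48*(-46 + (-9 - 6)) = 48*(-46 - 15) = 48*(-61) = -2928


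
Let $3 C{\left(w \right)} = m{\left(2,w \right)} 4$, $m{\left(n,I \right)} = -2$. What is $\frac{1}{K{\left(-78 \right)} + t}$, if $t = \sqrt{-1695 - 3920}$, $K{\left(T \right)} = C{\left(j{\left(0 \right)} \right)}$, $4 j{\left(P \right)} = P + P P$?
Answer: $- \frac{24}{50599} - \frac{9 i \sqrt{5615}}{50599} \approx -0.00047432 - 0.013328 i$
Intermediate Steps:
$j{\left(P \right)} = \frac{P}{4} + \frac{P^{2}}{4}$ ($j{\left(P \right)} = \frac{P + P P}{4} = \frac{P + P^{2}}{4} = \frac{P}{4} + \frac{P^{2}}{4}$)
$C{\left(w \right)} = - \frac{8}{3}$ ($C{\left(w \right)} = \frac{\left(-2\right) 4}{3} = \frac{1}{3} \left(-8\right) = - \frac{8}{3}$)
$K{\left(T \right)} = - \frac{8}{3}$
$t = i \sqrt{5615}$ ($t = \sqrt{-5615} = i \sqrt{5615} \approx 74.933 i$)
$\frac{1}{K{\left(-78 \right)} + t} = \frac{1}{- \frac{8}{3} + i \sqrt{5615}}$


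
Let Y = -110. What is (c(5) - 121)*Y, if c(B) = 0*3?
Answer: 13310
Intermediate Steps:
c(B) = 0
(c(5) - 121)*Y = (0 - 121)*(-110) = -121*(-110) = 13310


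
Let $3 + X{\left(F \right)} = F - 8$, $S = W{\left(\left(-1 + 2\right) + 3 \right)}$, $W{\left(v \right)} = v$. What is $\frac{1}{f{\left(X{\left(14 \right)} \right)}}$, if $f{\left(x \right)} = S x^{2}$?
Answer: $\frac{1}{36} \approx 0.027778$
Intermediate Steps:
$S = 4$ ($S = \left(-1 + 2\right) + 3 = 1 + 3 = 4$)
$X{\left(F \right)} = -11 + F$ ($X{\left(F \right)} = -3 + \left(F - 8\right) = -3 + \left(-8 + F\right) = -11 + F$)
$f{\left(x \right)} = 4 x^{2}$
$\frac{1}{f{\left(X{\left(14 \right)} \right)}} = \frac{1}{4 \left(-11 + 14\right)^{2}} = \frac{1}{4 \cdot 3^{2}} = \frac{1}{4 \cdot 9} = \frac{1}{36}$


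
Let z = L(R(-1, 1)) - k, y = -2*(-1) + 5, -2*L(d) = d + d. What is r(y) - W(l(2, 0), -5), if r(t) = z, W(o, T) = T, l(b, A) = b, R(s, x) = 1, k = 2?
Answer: 2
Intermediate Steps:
L(d) = -d (L(d) = -(d + d)/2 = -d)
y = 7 (y = 2 + 5 = 7)
z = -3 (z = -1*1 - 1*2 = -1 - 2 = -3)
r(t) = -3
r(y) - W(l(2, 0), -5) = -3 - 1*(-5) = -3 + 5 = 2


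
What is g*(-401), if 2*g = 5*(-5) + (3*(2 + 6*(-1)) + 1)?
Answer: 7218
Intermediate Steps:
g = -18 (g = (5*(-5) + (3*(2 + 6*(-1)) + 1))/2 = (-25 + (3*(2 - 6) + 1))/2 = (-25 + (3*(-4) + 1))/2 = (-25 + (-12 + 1))/2 = (-25 - 11)/2 = (1/2)*(-36) = -18)
g*(-401) = -18*(-401) = 7218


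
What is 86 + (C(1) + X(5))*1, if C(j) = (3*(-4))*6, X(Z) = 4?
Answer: 18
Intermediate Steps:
C(j) = -72 (C(j) = -12*6 = -72)
86 + (C(1) + X(5))*1 = 86 + (-72 + 4)*1 = 86 - 68*1 = 86 - 68 = 18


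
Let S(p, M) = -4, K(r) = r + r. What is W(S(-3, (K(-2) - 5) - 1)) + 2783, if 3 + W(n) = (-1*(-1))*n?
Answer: 2776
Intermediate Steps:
K(r) = 2*r
W(n) = -3 + n (W(n) = -3 + (-1*(-1))*n = -3 + 1*n = -3 + n)
W(S(-3, (K(-2) - 5) - 1)) + 2783 = (-3 - 4) + 2783 = -7 + 2783 = 2776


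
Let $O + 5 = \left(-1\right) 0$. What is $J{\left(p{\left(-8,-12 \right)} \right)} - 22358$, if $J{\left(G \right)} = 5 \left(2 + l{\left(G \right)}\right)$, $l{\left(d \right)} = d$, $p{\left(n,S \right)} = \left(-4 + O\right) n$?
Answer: $-21988$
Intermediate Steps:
$O = -5$ ($O = -5 - 0 = -5 + 0 = -5$)
$p{\left(n,S \right)} = - 9 n$ ($p{\left(n,S \right)} = \left(-4 - 5\right) n = - 9 n$)
$J{\left(G \right)} = 10 + 5 G$ ($J{\left(G \right)} = 5 \left(2 + G\right) = 10 + 5 G$)
$J{\left(p{\left(-8,-12 \right)} \right)} - 22358 = \left(10 + 5 \left(\left(-9\right) \left(-8\right)\right)\right) - 22358 = \left(10 + 5 \cdot 72\right) - 22358 = \left(10 + 360\right) - 22358 = 370 - 22358 = -21988$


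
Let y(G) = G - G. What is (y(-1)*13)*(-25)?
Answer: 0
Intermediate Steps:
y(G) = 0
(y(-1)*13)*(-25) = (0*13)*(-25) = 0*(-25) = 0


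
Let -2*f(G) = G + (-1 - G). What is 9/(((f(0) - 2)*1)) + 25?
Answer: 19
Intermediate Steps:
f(G) = 1/2 (f(G) = -(G + (-1 - G))/2 = -1/2*(-1) = 1/2)
9/(((f(0) - 2)*1)) + 25 = 9/(((1/2 - 2)*1)) + 25 = 9/((-3/2*1)) + 25 = 9/(-3/2) + 25 = 9*(-2/3) + 25 = -6 + 25 = 19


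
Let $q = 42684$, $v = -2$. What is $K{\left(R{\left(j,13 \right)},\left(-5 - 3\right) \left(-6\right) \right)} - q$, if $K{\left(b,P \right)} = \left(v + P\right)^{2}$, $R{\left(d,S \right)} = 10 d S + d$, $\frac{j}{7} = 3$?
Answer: $-40568$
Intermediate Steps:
$j = 21$ ($j = 7 \cdot 3 = 21$)
$R{\left(d,S \right)} = d + 10 S d$ ($R{\left(d,S \right)} = 10 S d + d = d + 10 S d$)
$K{\left(b,P \right)} = \left(-2 + P\right)^{2}$
$K{\left(R{\left(j,13 \right)},\left(-5 - 3\right) \left(-6\right) \right)} - q = \left(-2 + \left(-5 - 3\right) \left(-6\right)\right)^{2} - 42684 = \left(-2 - -48\right)^{2} - 42684 = \left(-2 + 48\right)^{2} - 42684 = 46^{2} - 42684 = 2116 - 42684 = -40568$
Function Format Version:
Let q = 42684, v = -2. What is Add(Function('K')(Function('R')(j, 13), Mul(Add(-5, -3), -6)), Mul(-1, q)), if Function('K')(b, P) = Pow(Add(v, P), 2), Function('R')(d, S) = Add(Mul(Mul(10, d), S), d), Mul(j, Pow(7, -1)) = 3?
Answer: -40568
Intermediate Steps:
j = 21 (j = Mul(7, 3) = 21)
Function('R')(d, S) = Add(d, Mul(10, S, d)) (Function('R')(d, S) = Add(Mul(10, S, d), d) = Add(d, Mul(10, S, d)))
Function('K')(b, P) = Pow(Add(-2, P), 2)
Add(Function('K')(Function('R')(j, 13), Mul(Add(-5, -3), -6)), Mul(-1, q)) = Add(Pow(Add(-2, Mul(Add(-5, -3), -6)), 2), Mul(-1, 42684)) = Add(Pow(Add(-2, Mul(-8, -6)), 2), -42684) = Add(Pow(Add(-2, 48), 2), -42684) = Add(Pow(46, 2), -42684) = Add(2116, -42684) = -40568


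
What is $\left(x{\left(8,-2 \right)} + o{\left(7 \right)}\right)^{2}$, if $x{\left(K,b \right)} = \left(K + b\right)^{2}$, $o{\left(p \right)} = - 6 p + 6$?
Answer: $0$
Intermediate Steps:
$o{\left(p \right)} = 6 - 6 p$
$\left(x{\left(8,-2 \right)} + o{\left(7 \right)}\right)^{2} = \left(\left(8 - 2\right)^{2} + \left(6 - 42\right)\right)^{2} = \left(6^{2} + \left(6 - 42\right)\right)^{2} = \left(36 - 36\right)^{2} = 0^{2} = 0$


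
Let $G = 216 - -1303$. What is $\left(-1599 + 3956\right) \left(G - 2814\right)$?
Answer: $-3052315$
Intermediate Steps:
$G = 1519$ ($G = 216 + 1303 = 1519$)
$\left(-1599 + 3956\right) \left(G - 2814\right) = \left(-1599 + 3956\right) \left(1519 - 2814\right) = 2357 \left(-1295\right) = -3052315$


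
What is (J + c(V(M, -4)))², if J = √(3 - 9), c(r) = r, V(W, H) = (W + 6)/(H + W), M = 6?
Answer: (6 + I*√6)² ≈ 30.0 + 29.394*I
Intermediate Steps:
V(W, H) = (6 + W)/(H + W)
J = I*√6 (J = √(-6) = I*√6 ≈ 2.4495*I)
(J + c(V(M, -4)))² = (I*√6 + (6 + 6)/(-4 + 6))² = (I*√6 + 12/2)² = (I*√6 + (½)*12)² = (I*√6 + 6)² = (6 + I*√6)²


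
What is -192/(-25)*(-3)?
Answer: -576/25 ≈ -23.040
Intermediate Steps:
-192/(-25)*(-3) = -192*(-1/25)*(-3) = (192/25)*(-3) = -576/25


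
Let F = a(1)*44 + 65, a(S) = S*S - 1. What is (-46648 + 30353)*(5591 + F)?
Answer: -92164520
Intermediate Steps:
a(S) = -1 + S² (a(S) = S² - 1 = -1 + S²)
F = 65 (F = (-1 + 1²)*44 + 65 = (-1 + 1)*44 + 65 = 0*44 + 65 = 0 + 65 = 65)
(-46648 + 30353)*(5591 + F) = (-46648 + 30353)*(5591 + 65) = -16295*5656 = -92164520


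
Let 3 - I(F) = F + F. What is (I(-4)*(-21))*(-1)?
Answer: 231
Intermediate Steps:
I(F) = 3 - 2*F (I(F) = 3 - (F + F) = 3 - 2*F)
(I(-4)*(-21))*(-1) = ((3 - 2*(-4))*(-21))*(-1) = ((3 + 8)*(-21))*(-1) = (11*(-21))*(-1) = -231*(-1) = 231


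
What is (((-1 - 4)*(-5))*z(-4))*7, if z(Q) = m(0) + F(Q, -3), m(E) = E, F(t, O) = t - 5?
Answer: -1575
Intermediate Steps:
F(t, O) = -5 + t
z(Q) = -5 + Q (z(Q) = 0 + (-5 + Q) = -5 + Q)
(((-1 - 4)*(-5))*z(-4))*7 = (((-1 - 4)*(-5))*(-5 - 4))*7 = (-5*(-5)*(-9))*7 = (25*(-9))*7 = -225*7 = -1575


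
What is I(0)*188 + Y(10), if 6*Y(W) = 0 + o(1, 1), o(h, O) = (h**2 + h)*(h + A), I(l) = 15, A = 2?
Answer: 2821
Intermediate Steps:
o(h, O) = (2 + h)*(h + h**2) (o(h, O) = (h**2 + h)*(h + 2) = (h + h**2)*(2 + h) = (2 + h)*(h + h**2))
Y(W) = 1 (Y(W) = (0 + 1*(2 + 1**2 + 3*1))/6 = (0 + 1*(2 + 1 + 3))/6 = (0 + 1*6)/6 = (0 + 6)/6 = (1/6)*6 = 1)
I(0)*188 + Y(10) = 15*188 + 1 = 2820 + 1 = 2821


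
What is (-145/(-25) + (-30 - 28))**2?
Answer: 68121/25 ≈ 2724.8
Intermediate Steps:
(-145/(-25) + (-30 - 28))**2 = (-145*(-1/25) - 58)**2 = (29/5 - 58)**2 = (-261/5)**2 = 68121/25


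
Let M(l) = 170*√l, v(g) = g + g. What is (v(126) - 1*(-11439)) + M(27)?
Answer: 11691 + 510*√3 ≈ 12574.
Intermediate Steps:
v(g) = 2*g
(v(126) - 1*(-11439)) + M(27) = (2*126 - 1*(-11439)) + 170*√27 = (252 + 11439) + 170*(3*√3) = 11691 + 510*√3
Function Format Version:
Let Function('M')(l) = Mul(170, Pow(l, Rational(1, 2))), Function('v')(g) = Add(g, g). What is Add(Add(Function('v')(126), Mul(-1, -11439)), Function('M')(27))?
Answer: Add(11691, Mul(510, Pow(3, Rational(1, 2)))) ≈ 12574.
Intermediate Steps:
Function('v')(g) = Mul(2, g)
Add(Add(Function('v')(126), Mul(-1, -11439)), Function('M')(27)) = Add(Add(Mul(2, 126), Mul(-1, -11439)), Mul(170, Pow(27, Rational(1, 2)))) = Add(Add(252, 11439), Mul(170, Mul(3, Pow(3, Rational(1, 2))))) = Add(11691, Mul(510, Pow(3, Rational(1, 2))))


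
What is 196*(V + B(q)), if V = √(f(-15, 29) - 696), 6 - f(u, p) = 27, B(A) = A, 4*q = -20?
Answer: -980 + 196*I*√717 ≈ -980.0 + 5248.3*I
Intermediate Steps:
q = -5 (q = (¼)*(-20) = -5)
f(u, p) = -21 (f(u, p) = 6 - 1*27 = 6 - 27 = -21)
V = I*√717 (V = √(-21 - 696) = √(-717) = I*√717 ≈ 26.777*I)
196*(V + B(q)) = 196*(I*√717 - 5) = 196*(-5 + I*√717) = -980 + 196*I*√717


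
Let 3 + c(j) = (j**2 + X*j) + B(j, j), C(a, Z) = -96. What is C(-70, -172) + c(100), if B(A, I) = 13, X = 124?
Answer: 22314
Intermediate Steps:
c(j) = 10 + j**2 + 124*j (c(j) = -3 + ((j**2 + 124*j) + 13) = -3 + (13 + j**2 + 124*j) = 10 + j**2 + 124*j)
C(-70, -172) + c(100) = -96 + (10 + 100**2 + 124*100) = -96 + (10 + 10000 + 12400) = -96 + 22410 = 22314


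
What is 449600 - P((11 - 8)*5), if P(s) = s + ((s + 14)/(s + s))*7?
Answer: 13487347/30 ≈ 4.4958e+5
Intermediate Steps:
P(s) = s + 7*(14 + s)/(2*s) (P(s) = s + ((14 + s)/((2*s)))*7 = s + ((14 + s)*(1/(2*s)))*7 = s + ((14 + s)/(2*s))*7 = s + 7*(14 + s)/(2*s))
449600 - P((11 - 8)*5) = 449600 - (7/2 + (11 - 8)*5 + 49/(((11 - 8)*5))) = 449600 - (7/2 + 3*5 + 49/((3*5))) = 449600 - (7/2 + 15 + 49/15) = 449600 - 1*653/30 = 449600 - 653/30 = 13487347/30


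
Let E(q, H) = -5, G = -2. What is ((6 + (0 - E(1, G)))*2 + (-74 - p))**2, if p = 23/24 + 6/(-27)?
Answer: 14417209/5184 ≈ 2781.1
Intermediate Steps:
p = 53/72 (p = 23*(1/24) + 6*(-1/27) = 23/24 - 2/9 = 53/72 ≈ 0.73611)
((6 + (0 - E(1, G)))*2 + (-74 - p))**2 = ((6 + (0 - 1*(-5)))*2 + (-74 - 1*53/72))**2 = ((6 + (0 + 5))*2 + (-74 - 53/72))**2 = ((6 + 5)*2 - 5381/72)**2 = (11*2 - 5381/72)**2 = (22 - 5381/72)**2 = (-3797/72)**2 = 14417209/5184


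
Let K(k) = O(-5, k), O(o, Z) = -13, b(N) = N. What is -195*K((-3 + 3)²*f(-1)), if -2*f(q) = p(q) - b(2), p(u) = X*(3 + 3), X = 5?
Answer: 2535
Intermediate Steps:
p(u) = 30 (p(u) = 5*(3 + 3) = 5*6 = 30)
f(q) = -14 (f(q) = -(30 - 1*2)/2 = -(30 - 2)/2 = -½*28 = -14)
K(k) = -13
-195*K((-3 + 3)²*f(-1)) = -195*(-13) = 2535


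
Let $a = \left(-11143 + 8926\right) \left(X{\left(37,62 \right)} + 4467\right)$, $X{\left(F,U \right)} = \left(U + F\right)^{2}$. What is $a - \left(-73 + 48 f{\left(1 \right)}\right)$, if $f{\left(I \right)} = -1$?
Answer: $-31632035$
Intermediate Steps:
$X{\left(F,U \right)} = \left(F + U\right)^{2}$
$a = -31632156$ ($a = \left(-11143 + 8926\right) \left(\left(37 + 62\right)^{2} + 4467\right) = - 2217 \left(99^{2} + 4467\right) = - 2217 \left(9801 + 4467\right) = \left(-2217\right) 14268 = -31632156$)
$a - \left(-73 + 48 f{\left(1 \right)}\right) = -31632156 + \left(73 - -48\right) = -31632156 + \left(73 + 48\right) = -31632156 + 121 = -31632035$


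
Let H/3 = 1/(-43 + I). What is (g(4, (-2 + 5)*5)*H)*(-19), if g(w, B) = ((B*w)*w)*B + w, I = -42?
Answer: 12084/5 ≈ 2416.8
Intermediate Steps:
H = -3/85 (H = 3/(-43 - 42) = 3/(-85) = 3*(-1/85) = -3/85 ≈ -0.035294)
g(w, B) = w + B**2*w**2 (g(w, B) = (B*w**2)*B + w = B**2*w**2 + w = w + B**2*w**2)
(g(4, (-2 + 5)*5)*H)*(-19) = ((4*(1 + 4*((-2 + 5)*5)**2))*(-3/85))*(-19) = ((4*(1 + 4*(3*5)**2))*(-3/85))*(-19) = ((4*(1 + 4*15**2))*(-3/85))*(-19) = ((4*(1 + 4*225))*(-3/85))*(-19) = ((4*(1 + 900))*(-3/85))*(-19) = ((4*901)*(-3/85))*(-19) = (3604*(-3/85))*(-19) = -636/5*(-19) = 12084/5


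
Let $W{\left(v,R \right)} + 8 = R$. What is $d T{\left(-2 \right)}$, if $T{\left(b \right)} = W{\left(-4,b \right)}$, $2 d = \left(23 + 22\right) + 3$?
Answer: $-240$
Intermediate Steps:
$W{\left(v,R \right)} = -8 + R$
$d = 24$ ($d = \frac{\left(23 + 22\right) + 3}{2} = \frac{45 + 3}{2} = \frac{1}{2} \cdot 48 = 24$)
$T{\left(b \right)} = -8 + b$
$d T{\left(-2 \right)} = 24 \left(-8 - 2\right) = 24 \left(-10\right) = -240$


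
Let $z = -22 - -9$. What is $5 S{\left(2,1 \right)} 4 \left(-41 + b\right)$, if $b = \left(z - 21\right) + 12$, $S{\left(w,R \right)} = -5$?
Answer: $6300$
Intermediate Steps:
$z = -13$ ($z = -22 + 9 = -13$)
$b = -22$ ($b = \left(-13 - 21\right) + 12 = -34 + 12 = -22$)
$5 S{\left(2,1 \right)} 4 \left(-41 + b\right) = 5 \left(-5\right) 4 \left(-41 - 22\right) = \left(-25\right) 4 \left(-63\right) = \left(-100\right) \left(-63\right) = 6300$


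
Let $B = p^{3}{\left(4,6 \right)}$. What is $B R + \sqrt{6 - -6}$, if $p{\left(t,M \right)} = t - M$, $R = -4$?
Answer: $32 + 2 \sqrt{3} \approx 35.464$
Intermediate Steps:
$B = -8$ ($B = \left(4 - 6\right)^{3} = \left(-2\right)^{3} = -8$)
$B R + \sqrt{6 - -6} = \left(-8\right) \left(-4\right) + \sqrt{6 - -6} = 32 + \sqrt{6 + 6} = 32 + \sqrt{12} = 32 + 2 \sqrt{3}$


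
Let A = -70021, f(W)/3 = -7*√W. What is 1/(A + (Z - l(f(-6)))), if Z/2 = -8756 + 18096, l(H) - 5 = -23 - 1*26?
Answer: -1/51297 ≈ -1.9494e-5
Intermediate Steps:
f(W) = -21*√W (f(W) = 3*(-7*√W) = -21*√W)
l(H) = -44 (l(H) = 5 + (-23 - 1*26) = 5 + (-23 - 26) = 5 - 49 = -44)
Z = 18680 (Z = 2*(-8756 + 18096) = 2*9340 = 18680)
1/(A + (Z - l(f(-6)))) = 1/(-70021 + (18680 - 1*(-44))) = 1/(-70021 + (18680 + 44)) = 1/(-70021 + 18724) = 1/(-51297) = -1/51297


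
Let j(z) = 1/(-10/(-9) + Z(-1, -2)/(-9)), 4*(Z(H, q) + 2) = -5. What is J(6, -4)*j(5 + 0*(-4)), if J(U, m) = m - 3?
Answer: -252/53 ≈ -4.7547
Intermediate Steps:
Z(H, q) = -13/4 (Z(H, q) = -2 + (¼)*(-5) = -2 - 5/4 = -13/4)
J(U, m) = -3 + m
j(z) = 36/53 (j(z) = 1/(-10/(-9) - 13/4/(-9)) = 1/(-10*(-⅑) - 13/4*(-⅑)) = 1/(10/9 + 13/36) = 1/(53/36) = 36/53)
J(6, -4)*j(5 + 0*(-4)) = (-3 - 4)*(36/53) = -7*36/53 = -252/53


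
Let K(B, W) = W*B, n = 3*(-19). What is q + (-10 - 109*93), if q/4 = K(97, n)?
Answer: -32263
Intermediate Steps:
n = -57
K(B, W) = B*W
q = -22116 (q = 4*(97*(-57)) = 4*(-5529) = -22116)
q + (-10 - 109*93) = -22116 + (-10 - 109*93) = -22116 + (-10 - 10137) = -22116 - 10147 = -32263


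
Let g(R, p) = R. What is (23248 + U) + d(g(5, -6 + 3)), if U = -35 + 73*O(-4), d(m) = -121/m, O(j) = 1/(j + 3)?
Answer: 115579/5 ≈ 23116.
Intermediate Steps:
O(j) = 1/(3 + j)
U = -108 (U = -35 + 73/(3 - 4) = -35 + 73/(-1) = -35 + 73*(-1) = -35 - 73 = -108)
(23248 + U) + d(g(5, -6 + 3)) = (23248 - 108) - 121/5 = 23140 - 121*⅕ = 23140 - 121/5 = 115579/5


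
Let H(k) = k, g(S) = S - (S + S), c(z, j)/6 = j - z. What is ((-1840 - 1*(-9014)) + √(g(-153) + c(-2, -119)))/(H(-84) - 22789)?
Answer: -7174/22873 - 3*I*√61/22873 ≈ -0.31364 - 0.0010244*I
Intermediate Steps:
c(z, j) = -6*z + 6*j (c(z, j) = 6*(j - z) = -6*z + 6*j)
g(S) = -S (g(S) = S - 2*S = -S)
((-1840 - 1*(-9014)) + √(g(-153) + c(-2, -119)))/(H(-84) - 22789) = ((-1840 - 1*(-9014)) + √(-1*(-153) + (-6*(-2) + 6*(-119))))/(-84 - 22789) = ((-1840 + 9014) + √(153 + (12 - 714)))/(-22873) = (7174 + √(153 - 702))*(-1/22873) = (7174 + √(-549))*(-1/22873) = (7174 + 3*I*√61)*(-1/22873) = -7174/22873 - 3*I*√61/22873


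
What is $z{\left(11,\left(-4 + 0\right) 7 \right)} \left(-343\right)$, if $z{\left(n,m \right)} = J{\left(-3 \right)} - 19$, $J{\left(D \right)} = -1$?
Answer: $6860$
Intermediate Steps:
$z{\left(n,m \right)} = -20$ ($z{\left(n,m \right)} = -1 - 19 = -20$)
$z{\left(11,\left(-4 + 0\right) 7 \right)} \left(-343\right) = \left(-20\right) \left(-343\right) = 6860$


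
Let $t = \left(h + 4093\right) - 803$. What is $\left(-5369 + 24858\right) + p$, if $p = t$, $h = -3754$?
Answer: $19025$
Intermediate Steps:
$t = -464$ ($t = \left(-3754 + 4093\right) - 803 = 339 - 803 = -464$)
$p = -464$
$\left(-5369 + 24858\right) + p = \left(-5369 + 24858\right) - 464 = 19489 - 464 = 19025$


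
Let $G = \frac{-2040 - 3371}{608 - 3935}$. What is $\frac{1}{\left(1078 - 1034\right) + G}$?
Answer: $\frac{3327}{151799} \approx 0.021917$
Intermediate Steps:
$G = \frac{5411}{3327}$ ($G = - \frac{5411}{-3327} = \left(-5411\right) \left(- \frac{1}{3327}\right) = \frac{5411}{3327} \approx 1.6264$)
$\frac{1}{\left(1078 - 1034\right) + G} = \frac{1}{\left(1078 - 1034\right) + \frac{5411}{3327}} = \frac{1}{44 + \frac{5411}{3327}} = \frac{1}{\frac{151799}{3327}} = \frac{3327}{151799}$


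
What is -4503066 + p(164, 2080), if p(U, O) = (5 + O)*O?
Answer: -166266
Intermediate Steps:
p(U, O) = O*(5 + O)
-4503066 + p(164, 2080) = -4503066 + 2080*(5 + 2080) = -4503066 + 2080*2085 = -4503066 + 4336800 = -166266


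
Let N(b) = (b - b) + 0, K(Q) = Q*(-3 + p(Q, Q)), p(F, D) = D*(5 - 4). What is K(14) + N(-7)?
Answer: 154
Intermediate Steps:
p(F, D) = D (p(F, D) = D*1 = D)
K(Q) = Q*(-3 + Q)
N(b) = 0 (N(b) = 0 + 0 = 0)
K(14) + N(-7) = 14*(-3 + 14) + 0 = 14*11 + 0 = 154 + 0 = 154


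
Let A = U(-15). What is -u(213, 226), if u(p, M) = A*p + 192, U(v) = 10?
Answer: -2322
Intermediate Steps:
A = 10
u(p, M) = 192 + 10*p (u(p, M) = 10*p + 192 = 192 + 10*p)
-u(213, 226) = -(192 + 10*213) = -(192 + 2130) = -1*2322 = -2322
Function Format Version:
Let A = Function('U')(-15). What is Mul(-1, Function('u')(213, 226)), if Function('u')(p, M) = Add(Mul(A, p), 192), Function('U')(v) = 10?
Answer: -2322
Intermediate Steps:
A = 10
Function('u')(p, M) = Add(192, Mul(10, p)) (Function('u')(p, M) = Add(Mul(10, p), 192) = Add(192, Mul(10, p)))
Mul(-1, Function('u')(213, 226)) = Mul(-1, Add(192, Mul(10, 213))) = Mul(-1, Add(192, 2130)) = Mul(-1, 2322) = -2322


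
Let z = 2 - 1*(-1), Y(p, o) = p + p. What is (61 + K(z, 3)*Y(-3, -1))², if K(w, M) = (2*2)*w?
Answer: 121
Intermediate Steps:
Y(p, o) = 2*p
z = 3 (z = 2 + 1 = 3)
K(w, M) = 4*w
(61 + K(z, 3)*Y(-3, -1))² = (61 + (4*3)*(2*(-3)))² = (61 + 12*(-6))² = (61 - 72)² = (-11)² = 121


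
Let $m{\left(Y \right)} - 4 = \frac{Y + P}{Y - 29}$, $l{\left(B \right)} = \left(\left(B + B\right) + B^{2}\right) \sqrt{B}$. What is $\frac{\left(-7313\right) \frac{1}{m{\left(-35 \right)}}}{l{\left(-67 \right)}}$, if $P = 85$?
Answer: $\frac{2272 i \sqrt{67}}{291785} \approx 0.063736 i$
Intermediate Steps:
$l{\left(B \right)} = \sqrt{B} \left(B^{2} + 2 B\right)$ ($l{\left(B \right)} = \left(2 B + B^{2}\right) \sqrt{B} = \left(B^{2} + 2 B\right) \sqrt{B} = \sqrt{B} \left(B^{2} + 2 B\right)$)
$m{\left(Y \right)} = 4 + \frac{85 + Y}{-29 + Y}$ ($m{\left(Y \right)} = 4 + \frac{Y + 85}{Y - 29} = 4 + \frac{85 + Y}{-29 + Y}$)
$\frac{\left(-7313\right) \frac{1}{m{\left(-35 \right)}}}{l{\left(-67 \right)}} = \frac{\left(-7313\right) \frac{1}{\frac{1}{-29 - 35} \left(-31 + 5 \left(-35\right)\right)}}{\left(-67\right)^{\frac{3}{2}} \left(2 - 67\right)} = \frac{\left(-7313\right) \frac{1}{\frac{1}{-64} \left(-31 - 175\right)}}{- 67 i \sqrt{67} \left(-65\right)} = \frac{\left(-7313\right) \frac{1}{\left(- \frac{1}{64}\right) \left(-206\right)}}{4355 i \sqrt{67}} = - \frac{7313}{\frac{103}{32}} \left(- \frac{i \sqrt{67}}{291785}\right) = \left(-7313\right) \frac{32}{103} \left(- \frac{i \sqrt{67}}{291785}\right) = - 2272 \left(- \frac{i \sqrt{67}}{291785}\right) = \frac{2272 i \sqrt{67}}{291785}$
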